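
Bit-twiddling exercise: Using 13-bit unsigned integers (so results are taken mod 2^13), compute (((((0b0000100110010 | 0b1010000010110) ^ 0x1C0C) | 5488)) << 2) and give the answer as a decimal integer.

5608

0b0000100110010 = 0000100110010
0b1010000010110 = 1010000010110
→ | → 1010100110110 = 5430
0x1C0C = 1110000001100
→ ^ → 0100100111010 = 2362
5488 = 1010101110000
→ | → 1110101111010 = 7546
→ << 2 (mod 2^13) → 1010111101000 = 5608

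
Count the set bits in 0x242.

3

0x242 = 1001000010
Count the 1s: 1 + 1 + 1 = 3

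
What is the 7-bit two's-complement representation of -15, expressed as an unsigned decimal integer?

15 in 7 bits: 0001111
Invert: 1110000
Add 1:  1110001 = 113
(Check: 2^7 - 15 = 128 - 15 = 113.)

113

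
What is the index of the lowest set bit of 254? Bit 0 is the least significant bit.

1

254 = 11111110
Trailing zeros: 1, so the lowest set bit is bit 1 (value 2).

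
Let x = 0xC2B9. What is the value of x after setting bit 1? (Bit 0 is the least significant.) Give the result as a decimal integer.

49851

x = 1100001010111001
bit 1 is currently 0; set it via x | (1 << 1) = x | 2
→ 1100001010111011 = 49851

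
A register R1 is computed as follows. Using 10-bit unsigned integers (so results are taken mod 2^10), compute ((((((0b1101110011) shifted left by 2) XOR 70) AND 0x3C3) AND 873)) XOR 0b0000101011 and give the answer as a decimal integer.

0b1101110011 = 1101110011
→ shifted left by 2 (mod 2^10) → 0111001100 = 460
70 = 0001000110
→ XOR → 0110001010 = 394
0x3C3 = 1111000011
→ AND → 0110000010 = 386
873 = 1101101001
→ AND → 0100000000 = 256
0b0000101011 = 0000101011
→ XOR → 0100101011 = 299

299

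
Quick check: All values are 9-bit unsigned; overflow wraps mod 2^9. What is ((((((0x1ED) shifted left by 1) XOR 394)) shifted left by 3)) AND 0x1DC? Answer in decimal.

0x1ED = 111101101
→ shifted left by 1 (mod 2^9) → 111011010 = 474
394 = 110001010
→ XOR → 001010000 = 80
→ shifted left by 3 (mod 2^9) → 010000000 = 128
0x1DC = 111011100
→ AND → 010000000 = 128

128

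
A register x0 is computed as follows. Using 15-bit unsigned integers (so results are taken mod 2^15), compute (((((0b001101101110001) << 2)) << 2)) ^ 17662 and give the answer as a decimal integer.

29678

0b001101101110001 = 001101101110001
→ << 2 (mod 2^15) → 110110111000100 = 28100
→ << 2 (mod 2^15) → 011011100010000 = 14096
17662 = 100010011111110
→ ^ → 111001111101110 = 29678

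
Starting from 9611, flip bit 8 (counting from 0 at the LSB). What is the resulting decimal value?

x = 010010110001011
bit 8 is currently 1; toggle it via x ^ (1 << 8) = x ^ 256
→ 010010010001011 = 9355

9355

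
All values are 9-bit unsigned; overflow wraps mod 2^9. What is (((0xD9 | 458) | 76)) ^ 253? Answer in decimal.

0xD9 = 011011001
458 = 111001010
→ | → 111011011 = 475
76 = 001001100
→ | → 111011111 = 479
253 = 011111101
→ ^ → 100100010 = 290

290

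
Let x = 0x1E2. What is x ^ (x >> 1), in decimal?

275

x = 111100010 = 482
x>>1 = 011110001
XOR  = 100010011 = 275
(x ^ (x >> 1) gives the standard binary-reflected Gray code of x.)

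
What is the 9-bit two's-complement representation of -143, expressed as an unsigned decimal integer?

369

143 in 9 bits: 010001111
Invert: 101110000
Add 1:  101110001 = 369
(Check: 2^9 - 143 = 512 - 143 = 369.)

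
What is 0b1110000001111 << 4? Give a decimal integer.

x = 00001110000001111
shift left by 4 → 11100000011110000 = 114928
(equivalently, 7183 × 2^4 = 7183 × 16)

114928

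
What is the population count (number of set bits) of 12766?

9

12766 = 11000111011110
Count the 1s: 1 + 1 + 1 + 1 + 1 + 1 + 1 + 1 + 1 = 9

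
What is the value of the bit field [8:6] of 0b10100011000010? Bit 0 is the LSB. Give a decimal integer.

3

v = 10100011000010
Shift right by 6: 10100011
Mask low 3 bits: 011 = 3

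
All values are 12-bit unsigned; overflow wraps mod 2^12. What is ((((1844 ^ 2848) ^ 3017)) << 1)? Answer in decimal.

4026

1844 = 011100110100
2848 = 101100100000
→ ^ → 110000010100 = 3092
3017 = 101111001001
→ ^ → 011111011101 = 2013
→ << 1 (mod 2^12) → 111110111010 = 4026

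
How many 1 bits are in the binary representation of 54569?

54569 = 1101010100101001
Count the 1s: 1 + 1 + 1 + 1 + 1 + 1 + 1 + 1 = 8

8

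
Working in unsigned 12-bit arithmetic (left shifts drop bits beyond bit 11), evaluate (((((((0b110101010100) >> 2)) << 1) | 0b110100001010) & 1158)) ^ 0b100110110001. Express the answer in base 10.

0b110101010100 = 110101010100
→ >> 2 → 001101010101 = 853
→ << 1 (mod 2^12) → 011010101010 = 1706
0b110100001010 = 110100001010
→ | → 111110101010 = 4010
1158 = 010010000110
→ & → 010010000010 = 1154
0b100110110001 = 100110110001
→ ^ → 110100110011 = 3379

3379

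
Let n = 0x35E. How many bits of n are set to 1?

7

0x35E = 1101011110
Count the 1s: 1 + 1 + 1 + 1 + 1 + 1 + 1 = 7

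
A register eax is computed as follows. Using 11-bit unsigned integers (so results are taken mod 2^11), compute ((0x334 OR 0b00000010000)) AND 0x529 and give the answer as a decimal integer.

288

0x334 = 01100110100
0b00000010000 = 00000010000
→ OR → 01100110100 = 820
0x529 = 10100101001
→ AND → 00100100000 = 288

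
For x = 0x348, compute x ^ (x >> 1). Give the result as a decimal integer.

748

x = 1101001000 = 840
x>>1 = 0110100100
XOR  = 1011101100 = 748
(x ^ (x >> 1) gives the standard binary-reflected Gray code of x.)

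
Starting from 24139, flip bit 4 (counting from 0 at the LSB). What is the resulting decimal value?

x = 101111001001011
bit 4 is currently 0; toggle it via x ^ (1 << 4) = x ^ 16
→ 101111001011011 = 24155

24155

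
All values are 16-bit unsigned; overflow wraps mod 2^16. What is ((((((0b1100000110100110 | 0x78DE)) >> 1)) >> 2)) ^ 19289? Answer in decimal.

0b1100000110100110 = 1100000110100110
0x78DE = 0111100011011110
→ | → 1111100111111110 = 63998
→ >> 1 → 0111110011111111 = 31999
→ >> 2 → 0001111100111111 = 7999
19289 = 0100101101011001
→ ^ → 0101010001100110 = 21606

21606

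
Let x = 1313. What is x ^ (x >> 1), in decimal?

1969

x = 10100100001 = 1313
x>>1 = 01010010000
XOR  = 11110110001 = 1969
(x ^ (x >> 1) gives the standard binary-reflected Gray code of x.)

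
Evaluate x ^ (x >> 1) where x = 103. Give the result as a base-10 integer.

84

x = 1100111 = 103
x>>1 = 0110011
XOR  = 1010100 = 84
(x ^ (x >> 1) gives the standard binary-reflected Gray code of x.)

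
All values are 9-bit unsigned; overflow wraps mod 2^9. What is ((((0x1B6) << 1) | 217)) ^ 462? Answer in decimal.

51

0x1B6 = 110110110
→ << 1 (mod 2^9) → 101101100 = 364
217 = 011011001
→ | → 111111101 = 509
462 = 111001110
→ ^ → 000110011 = 51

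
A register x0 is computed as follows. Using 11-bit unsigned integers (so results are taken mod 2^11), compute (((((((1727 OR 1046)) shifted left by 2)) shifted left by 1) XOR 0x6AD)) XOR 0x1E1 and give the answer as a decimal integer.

1727 = 11010111111
1046 = 10000010110
→ OR → 11010111111 = 1727
→ shifted left by 2 (mod 2^11) → 01011111100 = 764
→ shifted left by 1 (mod 2^11) → 10111111000 = 1528
0x6AD = 11010101101
→ XOR → 01101010101 = 853
0x1E1 = 00111100001
→ XOR → 01010110100 = 692

692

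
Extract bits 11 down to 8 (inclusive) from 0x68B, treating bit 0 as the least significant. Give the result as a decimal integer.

v = 011010001011
Shift right by 8: 0110
Mask low 4 bits: 0110 = 6

6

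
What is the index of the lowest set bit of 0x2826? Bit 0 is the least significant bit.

1

0x2826 = 10100000100110
Trailing zeros: 1, so the lowest set bit is bit 1 (value 2).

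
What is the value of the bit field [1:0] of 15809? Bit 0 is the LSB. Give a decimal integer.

1

v = 011110111000001
Shift right by 0: 011110111000001
Mask low 2 bits: 01 = 1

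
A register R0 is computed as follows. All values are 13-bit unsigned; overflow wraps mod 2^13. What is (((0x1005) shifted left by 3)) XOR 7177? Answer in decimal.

7201

0x1005 = 1000000000101
→ shifted left by 3 (mod 2^13) → 0000000101000 = 40
7177 = 1110000001001
→ XOR → 1110000100001 = 7201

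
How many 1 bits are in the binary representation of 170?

170 = 10101010
Count the 1s: 1 + 1 + 1 + 1 = 4

4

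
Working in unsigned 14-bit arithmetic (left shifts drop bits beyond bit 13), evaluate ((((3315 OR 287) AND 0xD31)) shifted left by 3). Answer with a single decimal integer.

10632

3315 = 00110011110011
287 = 00000100011111
→ OR → 00110111111111 = 3583
0xD31 = 00110100110001
→ AND → 00110100110001 = 3377
→ shifted left by 3 (mod 2^14) → 10100110001000 = 10632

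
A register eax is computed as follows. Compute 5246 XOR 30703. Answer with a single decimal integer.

5246 = 001010001111110
30703 = 111011111101111
XOR → 110001110010001 = 25489

25489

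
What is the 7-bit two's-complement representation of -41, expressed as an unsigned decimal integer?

41 in 7 bits: 0101001
Invert: 1010110
Add 1:  1010111 = 87
(Check: 2^7 - 41 = 128 - 41 = 87.)

87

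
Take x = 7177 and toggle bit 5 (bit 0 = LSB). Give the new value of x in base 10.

x = 1110000001001
bit 5 is currently 0; toggle it via x ^ (1 << 5) = x ^ 32
→ 1110000101001 = 7209

7209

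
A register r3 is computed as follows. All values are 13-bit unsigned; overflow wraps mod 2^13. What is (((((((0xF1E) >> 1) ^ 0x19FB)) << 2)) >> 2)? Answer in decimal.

1652

0xF1E = 0111100011110
→ >> 1 → 0011110001111 = 1935
0x19FB = 1100111111011
→ ^ → 1111001110100 = 7796
→ << 2 (mod 2^13) → 1100111010000 = 6608
→ >> 2 → 0011001110100 = 1652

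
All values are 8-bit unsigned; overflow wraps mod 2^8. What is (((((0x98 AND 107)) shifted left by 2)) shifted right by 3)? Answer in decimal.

0x98 = 10011000
107 = 01101011
→ AND → 00001000 = 8
→ shifted left by 2 (mod 2^8) → 00100000 = 32
→ shifted right by 3 → 00000100 = 4

4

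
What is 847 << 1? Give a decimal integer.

847 = 01101001111
shift left by 1 → 11010011110 = 1694
(equivalently, 847 × 2^1 = 847 × 2)

1694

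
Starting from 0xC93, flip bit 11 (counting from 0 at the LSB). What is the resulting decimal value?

x = 110010010011
bit 11 is currently 1; toggle it via x ^ (1 << 11) = x ^ 2048
→ 010010010011 = 1171

1171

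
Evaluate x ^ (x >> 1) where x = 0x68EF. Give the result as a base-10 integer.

23704

x = 110100011101111 = 26863
x>>1 = 011010001110111
XOR  = 101110010011000 = 23704
(x ^ (x >> 1) gives the standard binary-reflected Gray code of x.)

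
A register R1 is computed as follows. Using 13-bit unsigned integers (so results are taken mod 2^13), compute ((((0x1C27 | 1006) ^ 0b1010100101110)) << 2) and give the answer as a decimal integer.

2820

0x1C27 = 1110000100111
1006 = 0001111101110
→ | → 1111111101111 = 8175
0b1010100101110 = 1010100101110
→ ^ → 0101011000001 = 2753
→ << 2 (mod 2^13) → 0101100000100 = 2820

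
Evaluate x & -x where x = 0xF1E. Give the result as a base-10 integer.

x = 111100011110 = 3870
-x (two's complement) = …000011100010
AND   = 000000000010 = 2
(x & -x isolates the lowest set bit of x.)

2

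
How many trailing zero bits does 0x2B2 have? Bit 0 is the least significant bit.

0x2B2 = 1010110010
Trailing zeros: 1, so the lowest set bit is bit 1 (value 2).

1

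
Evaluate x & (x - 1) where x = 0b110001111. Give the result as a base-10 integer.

x = 110001111 = 399
x - 1 = 110001110
AND   = 110001110 = 398
(x & (x - 1) clears the lowest set bit of x.)

398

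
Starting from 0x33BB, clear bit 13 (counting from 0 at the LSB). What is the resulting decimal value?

x = 011001110111011
bit 13 is currently 1; clear it via x & ~(1 << 13) = x & ~8192
→ 001001110111011 = 5051

5051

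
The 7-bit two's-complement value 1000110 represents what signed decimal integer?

pattern = 1000110 (MSB is 1 ⇒ negative)
Invert: 0111001, add 1 → 0111010 = 58, so the value is -58.
(Equivalently: 70 - 2^7 = 70 - 128 = -58.)

-58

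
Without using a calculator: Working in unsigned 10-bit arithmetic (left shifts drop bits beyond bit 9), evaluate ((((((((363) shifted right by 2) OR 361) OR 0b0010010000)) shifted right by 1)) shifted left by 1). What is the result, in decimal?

363 = 0101101011
→ shifted right by 2 → 0001011010 = 90
361 = 0101101001
→ OR → 0101111011 = 379
0b0010010000 = 0010010000
→ OR → 0111111011 = 507
→ shifted right by 1 → 0011111101 = 253
→ shifted left by 1 (mod 2^10) → 0111111010 = 506

506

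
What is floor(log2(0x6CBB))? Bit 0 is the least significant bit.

0x6CBB = 110110010111011
The topmost 1 is at position 14 (since 2^14 = 16384 ≤ 27835 < 32768).

14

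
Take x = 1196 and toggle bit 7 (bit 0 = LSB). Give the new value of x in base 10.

x = 10010101100
bit 7 is currently 1; toggle it via x ^ (1 << 7) = x ^ 128
→ 10000101100 = 1068

1068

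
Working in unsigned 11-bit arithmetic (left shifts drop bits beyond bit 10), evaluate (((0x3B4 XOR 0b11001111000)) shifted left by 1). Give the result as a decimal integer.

920

0x3B4 = 01110110100
0b11001111000 = 11001111000
→ XOR → 10111001100 = 1484
→ shifted left by 1 (mod 2^11) → 01110011000 = 920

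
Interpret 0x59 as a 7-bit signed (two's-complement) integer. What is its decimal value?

pattern = 1011001 (MSB is 1 ⇒ negative)
Invert: 0100110, add 1 → 0100111 = 39, so the value is -39.
(Equivalently: 89 - 2^7 = 89 - 128 = -39.)

-39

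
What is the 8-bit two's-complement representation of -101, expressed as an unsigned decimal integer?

101 in 8 bits: 01100101
Invert: 10011010
Add 1:  10011011 = 155
(Check: 2^8 - 101 = 256 - 101 = 155.)

155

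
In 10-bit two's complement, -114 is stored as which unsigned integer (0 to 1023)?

910

114 in 10 bits: 0001110010
Invert: 1110001101
Add 1:  1110001110 = 910
(Check: 2^10 - 114 = 1024 - 114 = 910.)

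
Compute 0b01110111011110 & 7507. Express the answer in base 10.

7506

a = 1110111011110
7507 = 1110101010011
AND → 1110101010010 = 7506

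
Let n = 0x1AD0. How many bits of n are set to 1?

6

0x1AD0 = 1101011010000
Count the 1s: 1 + 1 + 1 + 1 + 1 + 1 = 6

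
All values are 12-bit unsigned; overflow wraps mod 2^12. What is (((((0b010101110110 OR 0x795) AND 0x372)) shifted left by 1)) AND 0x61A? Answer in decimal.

1536

0b010101110110 = 010101110110
0x795 = 011110010101
→ OR → 011111110111 = 2039
0x372 = 001101110010
→ AND → 001101110010 = 882
→ shifted left by 1 (mod 2^12) → 011011100100 = 1764
0x61A = 011000011010
→ AND → 011000000000 = 1536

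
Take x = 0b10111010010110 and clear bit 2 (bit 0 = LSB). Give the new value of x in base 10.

11922

x = 10111010010110
bit 2 is currently 1; clear it via x & ~(1 << 2) = x & ~4
→ 10111010010010 = 11922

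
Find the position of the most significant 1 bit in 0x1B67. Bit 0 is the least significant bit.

12

0x1B67 = 1101101100111
The topmost 1 is at position 12 (since 2^12 = 4096 ≤ 7015 < 8192).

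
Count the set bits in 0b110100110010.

6

n = 110100110010
Count the 1s: 1 + 1 + 1 + 1 + 1 + 1 = 6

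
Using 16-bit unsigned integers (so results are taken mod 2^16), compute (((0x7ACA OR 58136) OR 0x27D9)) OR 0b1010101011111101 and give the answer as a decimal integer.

65535

0x7ACA = 0111101011001010
58136 = 1110001100011000
→ OR → 1111101111011010 = 64474
0x27D9 = 0010011111011001
→ OR → 1111111111011011 = 65499
0b1010101011111101 = 1010101011111101
→ OR → 1111111111111111 = 65535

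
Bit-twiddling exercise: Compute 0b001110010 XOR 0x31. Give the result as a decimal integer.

67

a = 1110010
0x31 = 0110001
XOR → 1000011 = 67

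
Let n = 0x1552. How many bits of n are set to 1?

0x1552 = 1010101010010
Count the 1s: 1 + 1 + 1 + 1 + 1 + 1 = 6

6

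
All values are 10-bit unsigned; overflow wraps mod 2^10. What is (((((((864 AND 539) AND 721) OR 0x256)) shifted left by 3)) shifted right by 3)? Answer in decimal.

86

864 = 1101100000
539 = 1000011011
→ AND → 1000000000 = 512
721 = 1011010001
→ AND → 1000000000 = 512
0x256 = 1001010110
→ OR → 1001010110 = 598
→ shifted left by 3 (mod 2^10) → 1010110000 = 688
→ shifted right by 3 → 0001010110 = 86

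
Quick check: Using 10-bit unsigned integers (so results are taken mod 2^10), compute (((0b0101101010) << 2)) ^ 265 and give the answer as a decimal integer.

161

0b0101101010 = 0101101010
→ << 2 (mod 2^10) → 0110101000 = 424
265 = 0100001001
→ ^ → 0010100001 = 161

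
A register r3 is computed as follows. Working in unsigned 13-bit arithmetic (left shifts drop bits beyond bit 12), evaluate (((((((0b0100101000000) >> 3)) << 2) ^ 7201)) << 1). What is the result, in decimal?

4354

0b0100101000000 = 0100101000000
→ >> 3 → 0000100101000 = 296
→ << 2 (mod 2^13) → 0010010100000 = 1184
7201 = 1110000100001
→ ^ → 1100010000001 = 6273
→ << 1 (mod 2^13) → 1000100000010 = 4354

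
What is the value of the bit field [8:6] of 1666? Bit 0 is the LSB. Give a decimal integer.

2

v = 011010000010
Shift right by 6: 011010
Mask low 3 bits: 010 = 2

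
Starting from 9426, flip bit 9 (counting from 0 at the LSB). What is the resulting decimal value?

9938

x = 10010011010010
bit 9 is currently 0; toggle it via x ^ (1 << 9) = x ^ 512
→ 10011011010010 = 9938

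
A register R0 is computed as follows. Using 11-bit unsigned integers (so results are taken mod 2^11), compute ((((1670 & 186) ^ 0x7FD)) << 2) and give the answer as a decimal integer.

1670 = 11010000110
186 = 00010111010
→ & → 00010000010 = 130
0x7FD = 11111111101
→ ^ → 11101111111 = 1919
→ << 2 (mod 2^11) → 10111111100 = 1532

1532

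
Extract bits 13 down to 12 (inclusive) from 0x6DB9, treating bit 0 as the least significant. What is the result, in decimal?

v = 110110110111001
Shift right by 12: 110
Mask low 2 bits: 10 = 2

2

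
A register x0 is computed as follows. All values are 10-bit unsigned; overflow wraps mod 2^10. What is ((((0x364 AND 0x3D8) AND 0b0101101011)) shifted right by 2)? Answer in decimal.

80

0x364 = 1101100100
0x3D8 = 1111011000
→ AND → 1101000000 = 832
0b0101101011 = 0101101011
→ AND → 0101000000 = 320
→ shifted right by 2 → 0001010000 = 80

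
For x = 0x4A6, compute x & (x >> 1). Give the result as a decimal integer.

x = 10010100110 = 1190
x>>1 = 01001010011
AND  = 00000000010 = 2
(x & (x >> 1) has a 1 wherever x has two consecutive 1 bits.)

2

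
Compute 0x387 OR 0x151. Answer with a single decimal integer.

0x387 = 1110000111
0x151 = 0101010001
 OR → 1111010111 = 983

983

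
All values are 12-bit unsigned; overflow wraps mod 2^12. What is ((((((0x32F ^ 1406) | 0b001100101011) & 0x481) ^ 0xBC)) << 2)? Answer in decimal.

756

0x32F = 001100101111
1406 = 010101111110
→ ^ → 011001010001 = 1617
0b001100101011 = 001100101011
→ | → 011101111011 = 1915
0x481 = 010010000001
→ & → 010000000001 = 1025
0xBC = 000010111100
→ ^ → 010010111101 = 1213
→ << 2 (mod 2^12) → 001011110100 = 756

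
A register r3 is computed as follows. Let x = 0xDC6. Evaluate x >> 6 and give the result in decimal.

0xDC6 = 110111000110
shift right by 6 → 000000110111 = 55
(equivalently, floor(3526 / 64))

55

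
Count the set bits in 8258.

8258 = 10000001000010
Count the 1s: 1 + 1 + 1 = 3

3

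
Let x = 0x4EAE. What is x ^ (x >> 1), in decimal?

27129

x = 100111010101110 = 20142
x>>1 = 010011101010111
XOR  = 110100111111001 = 27129
(x ^ (x >> 1) gives the standard binary-reflected Gray code of x.)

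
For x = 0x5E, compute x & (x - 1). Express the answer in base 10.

x = 1011110 = 94
x - 1 = 1011101
AND   = 1011100 = 92
(x & (x - 1) clears the lowest set bit of x.)

92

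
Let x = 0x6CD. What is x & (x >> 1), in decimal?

x = 11011001101 = 1741
x>>1 = 01101100110
AND  = 01001000100 = 580
(x & (x >> 1) has a 1 wherever x has two consecutive 1 bits.)

580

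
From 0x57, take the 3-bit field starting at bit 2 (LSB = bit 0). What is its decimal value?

v = 0001010111
Shift right by 2: 00010101
Mask low 3 bits: 101 = 5

5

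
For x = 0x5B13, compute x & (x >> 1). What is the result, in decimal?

2305

x = 101101100010011 = 23315
x>>1 = 010110110001001
AND  = 000100100000001 = 2305
(x & (x >> 1) has a 1 wherever x has two consecutive 1 bits.)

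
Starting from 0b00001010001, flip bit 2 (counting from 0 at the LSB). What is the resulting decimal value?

x = 00001010001
bit 2 is currently 0; toggle it via x ^ (1 << 2) = x ^ 4
→ 00001010101 = 85

85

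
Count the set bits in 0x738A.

0x738A = 111001110001010
Count the 1s: 1 + 1 + 1 + 1 + 1 + 1 + 1 + 1 = 8

8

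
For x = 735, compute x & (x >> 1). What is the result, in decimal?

x = 1011011111 = 735
x>>1 = 0101101111
AND  = 0001001111 = 79
(x & (x >> 1) has a 1 wherever x has two consecutive 1 bits.)

79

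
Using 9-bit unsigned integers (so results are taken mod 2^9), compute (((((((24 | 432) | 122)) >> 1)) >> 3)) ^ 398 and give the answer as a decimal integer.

401

24 = 000011000
432 = 110110000
→ | → 110111000 = 440
122 = 001111010
→ | → 111111010 = 506
→ >> 1 → 011111101 = 253
→ >> 3 → 000011111 = 31
398 = 110001110
→ ^ → 110010001 = 401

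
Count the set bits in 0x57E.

0x57E = 10101111110
Count the 1s: 1 + 1 + 1 + 1 + 1 + 1 + 1 + 1 = 8

8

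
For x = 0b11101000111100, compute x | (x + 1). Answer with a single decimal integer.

14909

x = 11101000111100 = 14908
x + 1 = 11101000111101
OR    = 11101000111101 = 14909
(x | (x + 1) sets the lowest cleared bit.)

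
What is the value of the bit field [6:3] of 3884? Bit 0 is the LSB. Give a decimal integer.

5

v = 0111100101100
Shift right by 3: 0111100101
Mask low 4 bits: 0101 = 5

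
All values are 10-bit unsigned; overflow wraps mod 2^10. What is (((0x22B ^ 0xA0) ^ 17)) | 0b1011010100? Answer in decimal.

734

0x22B = 1000101011
0xA0 = 0010100000
→ ^ → 1010001011 = 651
17 = 0000010001
→ ^ → 1010011010 = 666
0b1011010100 = 1011010100
→ | → 1011011110 = 734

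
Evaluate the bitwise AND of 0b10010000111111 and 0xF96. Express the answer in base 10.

a = 10010000111111
0xF96 = 00111110010110
AND → 00010000010110 = 1046

1046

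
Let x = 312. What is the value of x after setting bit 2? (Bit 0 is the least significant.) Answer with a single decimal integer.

316

x = 0100111000
bit 2 is currently 0; set it via x | (1 << 2) = x | 4
→ 0100111100 = 316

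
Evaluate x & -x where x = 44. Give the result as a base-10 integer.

4

x = 101100 = 44
-x (two's complement) = …010100
AND   = 000100 = 4
(x & -x isolates the lowest set bit of x.)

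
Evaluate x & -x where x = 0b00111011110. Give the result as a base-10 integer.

2

x = 111011110 = 478
-x (two's complement) = …000100010
AND   = 000000010 = 2
(x & -x isolates the lowest set bit of x.)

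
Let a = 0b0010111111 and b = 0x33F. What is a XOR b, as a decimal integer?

896

a = 0010111111
0x33F = 1100111111
XOR → 1110000000 = 896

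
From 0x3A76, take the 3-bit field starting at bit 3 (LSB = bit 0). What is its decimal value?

v = 011101001110110
Shift right by 3: 011101001110
Mask low 3 bits: 110 = 6

6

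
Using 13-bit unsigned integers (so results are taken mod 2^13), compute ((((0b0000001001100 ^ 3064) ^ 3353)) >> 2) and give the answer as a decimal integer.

427

0b0000001001100 = 0000001001100
3064 = 0101111111000
→ ^ → 0101110110100 = 2996
3353 = 0110100011001
→ ^ → 0011010101101 = 1709
→ >> 2 → 0000110101011 = 427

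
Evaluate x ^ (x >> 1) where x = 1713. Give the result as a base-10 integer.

1513

x = 11010110001 = 1713
x>>1 = 01101011000
XOR  = 10111101001 = 1513
(x ^ (x >> 1) gives the standard binary-reflected Gray code of x.)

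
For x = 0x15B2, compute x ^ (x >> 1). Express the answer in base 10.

x = 1010110110010 = 5554
x>>1 = 0101011011001
XOR  = 1111101101011 = 8043
(x ^ (x >> 1) gives the standard binary-reflected Gray code of x.)

8043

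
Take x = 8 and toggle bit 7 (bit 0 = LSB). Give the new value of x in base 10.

x = 0000001000
bit 7 is currently 0; toggle it via x ^ (1 << 7) = x ^ 128
→ 0010001000 = 136

136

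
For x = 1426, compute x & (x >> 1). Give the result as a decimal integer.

128

x = 10110010010 = 1426
x>>1 = 01011001001
AND  = 00010000000 = 128
(x & (x >> 1) has a 1 wherever x has two consecutive 1 bits.)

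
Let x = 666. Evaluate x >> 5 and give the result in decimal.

20

666 = 1010011010
shift right by 5 → 0000010100 = 20
(equivalently, floor(666 / 32))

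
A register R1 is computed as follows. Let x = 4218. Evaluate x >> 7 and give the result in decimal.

32

4218 = 1000001111010
shift right by 7 → 0000000100000 = 32
(equivalently, floor(4218 / 128))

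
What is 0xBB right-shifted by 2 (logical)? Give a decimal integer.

46

0xBB = 10111011
shift right by 2 → 00101110 = 46
(equivalently, floor(187 / 4))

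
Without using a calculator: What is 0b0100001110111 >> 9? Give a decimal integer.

4

x = 100001110111
shift right by 9 → 000000000100 = 4
(equivalently, floor(2167 / 512))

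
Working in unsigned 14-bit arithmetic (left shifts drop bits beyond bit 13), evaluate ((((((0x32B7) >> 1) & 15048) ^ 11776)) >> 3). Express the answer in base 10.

1737

0x32B7 = 11001010110111
→ >> 1 → 01100101011011 = 6491
15048 = 11101011001000
→ & → 01100001001000 = 6216
11776 = 10111000000000
→ ^ → 11011001001000 = 13896
→ >> 3 → 00011011001001 = 1737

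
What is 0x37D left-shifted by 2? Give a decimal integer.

0x37D = 001101111101
shift left by 2 → 110111110100 = 3572
(equivalently, 893 × 2^2 = 893 × 4)

3572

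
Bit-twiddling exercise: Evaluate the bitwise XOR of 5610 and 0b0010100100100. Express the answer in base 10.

5610 = 1010111101010
b = 0010100100100
XOR → 1000011001110 = 4302

4302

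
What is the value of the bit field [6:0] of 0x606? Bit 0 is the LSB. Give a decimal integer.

v = 0000011000000110
Shift right by 0: 0000011000000110
Mask low 7 bits: 0000110 = 6

6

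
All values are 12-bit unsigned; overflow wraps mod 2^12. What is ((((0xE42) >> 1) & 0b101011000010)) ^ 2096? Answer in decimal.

0xE42 = 111001000010
→ >> 1 → 011100100001 = 1825
0b101011000010 = 101011000010
→ & → 001000000000 = 512
2096 = 100000110000
→ ^ → 101000110000 = 2608

2608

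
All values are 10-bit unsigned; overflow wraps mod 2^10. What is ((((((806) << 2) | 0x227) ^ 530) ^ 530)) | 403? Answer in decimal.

806 = 1100100110
→ << 2 (mod 2^10) → 0010011000 = 152
0x227 = 1000100111
→ | → 1010111111 = 703
530 = 1000010010
→ ^ → 0010101101 = 173
530 = 1000010010
→ ^ → 1010111111 = 703
403 = 0110010011
→ | → 1110111111 = 959

959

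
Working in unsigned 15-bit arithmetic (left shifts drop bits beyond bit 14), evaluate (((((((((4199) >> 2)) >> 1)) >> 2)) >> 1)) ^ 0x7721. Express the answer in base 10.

30560

4199 = 001000001100111
→ >> 2 → 000010000011001 = 1049
→ >> 1 → 000001000001100 = 524
→ >> 2 → 000000010000011 = 131
→ >> 1 → 000000001000001 = 65
0x7721 = 111011100100001
→ ^ → 111011101100000 = 30560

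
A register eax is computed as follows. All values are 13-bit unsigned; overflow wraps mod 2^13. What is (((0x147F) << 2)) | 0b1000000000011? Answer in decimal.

0x147F = 1010001111111
→ << 2 (mod 2^13) → 1000111111100 = 4604
0b1000000000011 = 1000000000011
→ | → 1000111111111 = 4607

4607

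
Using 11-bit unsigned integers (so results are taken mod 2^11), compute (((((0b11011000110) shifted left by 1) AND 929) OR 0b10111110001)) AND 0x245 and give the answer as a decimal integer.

0b11011000110 = 11011000110
→ shifted left by 1 (mod 2^11) → 10110001100 = 1420
929 = 01110100001
→ AND → 00110000000 = 384
0b10111110001 = 10111110001
→ OR → 10111110001 = 1521
0x245 = 01001000101
→ AND → 00001000001 = 65

65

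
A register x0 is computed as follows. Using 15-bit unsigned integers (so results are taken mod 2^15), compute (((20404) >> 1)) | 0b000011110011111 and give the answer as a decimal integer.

20404 = 100111110110100
→ >> 1 → 010011111011010 = 10202
0b000011110011111 = 000011110011111
→ | → 010011111011111 = 10207

10207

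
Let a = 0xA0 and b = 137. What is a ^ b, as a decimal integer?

41

0xA0 = 10100000
137 = 10001001
XOR → 00101001 = 41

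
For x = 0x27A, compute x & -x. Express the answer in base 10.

x = 1001111010 = 634
-x (two's complement) = …0110000110
AND   = 0000000010 = 2
(x & -x isolates the lowest set bit of x.)

2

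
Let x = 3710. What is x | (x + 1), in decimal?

3711

x = 111001111110 = 3710
x + 1 = 111001111111
OR    = 111001111111 = 3711
(x | (x + 1) sets the lowest cleared bit.)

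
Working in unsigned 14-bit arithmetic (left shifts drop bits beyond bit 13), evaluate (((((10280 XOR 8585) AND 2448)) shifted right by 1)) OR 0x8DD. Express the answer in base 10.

10280 = 10100000101000
8585 = 10000110001001
→ XOR → 00100110100001 = 2465
2448 = 00100110010000
→ AND → 00100110000000 = 2432
→ shifted right by 1 → 00010011000000 = 1216
0x8DD = 00100011011101
→ OR → 00110011011101 = 3293

3293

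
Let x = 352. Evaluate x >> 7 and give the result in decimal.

2

352 = 101100000
shift right by 7 → 000000010 = 2
(equivalently, floor(352 / 128))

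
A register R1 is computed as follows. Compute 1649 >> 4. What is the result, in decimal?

1649 = 11001110001
shift right by 4 → 00001100111 = 103
(equivalently, floor(1649 / 16))

103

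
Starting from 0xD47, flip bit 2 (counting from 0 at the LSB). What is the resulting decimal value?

3395

x = 110101000111
bit 2 is currently 1; toggle it via x ^ (1 << 2) = x ^ 4
→ 110101000011 = 3395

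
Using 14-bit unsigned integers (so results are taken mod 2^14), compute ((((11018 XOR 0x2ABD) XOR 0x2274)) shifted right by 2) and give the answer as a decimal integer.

2288

11018 = 10101100001010
0x2ABD = 10101010111101
→ XOR → 00000110110111 = 439
0x2274 = 10001001110100
→ XOR → 10001111000011 = 9155
→ shifted right by 2 → 00100011110000 = 2288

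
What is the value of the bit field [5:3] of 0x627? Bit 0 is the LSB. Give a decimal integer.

4

v = 0011000100111
Shift right by 3: 0011000100
Mask low 3 bits: 100 = 4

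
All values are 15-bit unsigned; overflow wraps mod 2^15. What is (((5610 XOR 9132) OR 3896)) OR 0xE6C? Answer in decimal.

5610 = 001010111101010
9132 = 010001110101100
→ XOR → 011011001000110 = 13894
3896 = 000111100111000
→ OR → 011111101111110 = 16254
0xE6C = 000111001101100
→ OR → 011111101111110 = 16254

16254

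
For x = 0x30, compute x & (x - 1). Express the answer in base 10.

x = 110000 = 48
x - 1 = 101111
AND   = 100000 = 32
(x & (x - 1) clears the lowest set bit of x.)

32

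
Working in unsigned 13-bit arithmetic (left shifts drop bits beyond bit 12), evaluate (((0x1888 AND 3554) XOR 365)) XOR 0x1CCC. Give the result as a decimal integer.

0x1888 = 1100010001000
3554 = 0110111100010
→ AND → 0100010000000 = 2176
365 = 0000101101101
→ XOR → 0100111101101 = 2541
0x1CCC = 1110011001100
→ XOR → 1010100100001 = 5409

5409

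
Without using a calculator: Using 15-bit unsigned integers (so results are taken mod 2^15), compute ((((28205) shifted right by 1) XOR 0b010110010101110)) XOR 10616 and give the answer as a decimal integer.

28205 = 110111000101101
→ shifted right by 1 → 011011100010110 = 14102
0b010110010101110 = 010110010101110
→ XOR → 001101110111000 = 7096
10616 = 010100101111000
→ XOR → 011001011000000 = 12992

12992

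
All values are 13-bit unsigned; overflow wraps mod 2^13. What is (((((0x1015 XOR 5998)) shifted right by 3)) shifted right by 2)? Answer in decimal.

59

0x1015 = 1000000010101
5998 = 1011101101110
→ XOR → 0011101111011 = 1915
→ shifted right by 3 → 0000011101111 = 239
→ shifted right by 2 → 0000000111011 = 59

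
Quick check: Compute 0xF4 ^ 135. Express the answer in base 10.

115

0xF4 = 11110100
135 = 10000111
XOR → 01110011 = 115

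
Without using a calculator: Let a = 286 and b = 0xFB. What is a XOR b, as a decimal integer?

286 = 100011110
0xFB = 011111011
XOR → 111100101 = 485

485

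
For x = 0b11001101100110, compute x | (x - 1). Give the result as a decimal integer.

x = 11001101100110 = 13158
x - 1 = 11001101100101
OR    = 11001101100111 = 13159
(x | (x - 1) sets all bits below the lowest set bit.)

13159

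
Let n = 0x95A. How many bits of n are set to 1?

0x95A = 100101011010
Count the 1s: 1 + 1 + 1 + 1 + 1 + 1 = 6

6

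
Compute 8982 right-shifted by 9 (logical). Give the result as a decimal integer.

17

8982 = 10001100010110
shift right by 9 → 00000000010001 = 17
(equivalently, floor(8982 / 512))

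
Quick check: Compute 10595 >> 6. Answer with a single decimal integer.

165

10595 = 10100101100011
shift right by 6 → 00000010100101 = 165
(equivalently, floor(10595 / 64))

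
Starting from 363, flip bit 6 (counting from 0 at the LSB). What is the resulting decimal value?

x = 0101101011
bit 6 is currently 1; toggle it via x ^ (1 << 6) = x ^ 64
→ 0100101011 = 299

299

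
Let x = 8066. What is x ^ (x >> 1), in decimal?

x = 1111110000010 = 8066
x>>1 = 0111111000001
XOR  = 1000001000011 = 4163
(x ^ (x >> 1) gives the standard binary-reflected Gray code of x.)

4163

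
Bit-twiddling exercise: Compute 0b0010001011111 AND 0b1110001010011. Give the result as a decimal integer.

a = 0010001011111
b = 1110001010011
AND → 0010001010011 = 1107

1107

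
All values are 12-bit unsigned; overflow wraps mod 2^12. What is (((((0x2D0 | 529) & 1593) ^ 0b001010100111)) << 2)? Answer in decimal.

0x2D0 = 001011010000
529 = 001000010001
→ | → 001011010001 = 721
1593 = 011000111001
→ & → 001000010001 = 529
0b001010100111 = 001010100111
→ ^ → 000010110110 = 182
→ << 2 (mod 2^12) → 001011011000 = 728

728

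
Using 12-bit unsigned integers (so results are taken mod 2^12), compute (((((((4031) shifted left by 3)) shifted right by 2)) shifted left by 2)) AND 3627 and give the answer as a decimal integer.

3112

4031 = 111110111111
→ shifted left by 3 (mod 2^12) → 110111111000 = 3576
→ shifted right by 2 → 001101111110 = 894
→ shifted left by 2 (mod 2^12) → 110111111000 = 3576
3627 = 111000101011
→ AND → 110000101000 = 3112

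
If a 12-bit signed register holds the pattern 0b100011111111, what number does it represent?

pattern = 100011111111 (MSB is 1 ⇒ negative)
Invert: 011100000000, add 1 → 011100000001 = 1793, so the value is -1793.
(Equivalently: 2303 - 2^12 = 2303 - 4096 = -1793.)

-1793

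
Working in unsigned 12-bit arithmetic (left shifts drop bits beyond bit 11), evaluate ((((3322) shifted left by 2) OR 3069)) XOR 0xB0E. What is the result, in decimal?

3322 = 110011111010
→ shifted left by 2 (mod 2^12) → 001111101000 = 1000
3069 = 101111111101
→ OR → 101111111101 = 3069
0xB0E = 101100001110
→ XOR → 000011110011 = 243

243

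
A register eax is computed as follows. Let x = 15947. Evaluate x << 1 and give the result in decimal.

15947 = 011111001001011
shift left by 1 → 111110010010110 = 31894
(equivalently, 15947 × 2^1 = 15947 × 2)

31894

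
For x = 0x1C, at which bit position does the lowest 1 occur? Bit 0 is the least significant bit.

2

0x1C = 11100
Trailing zeros: 2, so the lowest set bit is bit 2 (value 4).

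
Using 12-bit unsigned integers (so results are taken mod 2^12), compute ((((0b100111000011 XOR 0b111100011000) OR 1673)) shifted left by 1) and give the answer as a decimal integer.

0b100111000011 = 100111000011
0b111100011000 = 111100011000
→ XOR → 011011011011 = 1755
1673 = 011010001001
→ OR → 011011011011 = 1755
→ shifted left by 1 (mod 2^12) → 110110110110 = 3510

3510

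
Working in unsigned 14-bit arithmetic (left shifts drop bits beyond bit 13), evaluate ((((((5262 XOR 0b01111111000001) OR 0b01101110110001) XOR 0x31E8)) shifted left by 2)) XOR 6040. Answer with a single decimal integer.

16324

5262 = 01010010001110
0b01111111000001 = 01111111000001
→ XOR → 00101101001111 = 2895
0b01101110110001 = 01101110110001
→ OR → 01101111111111 = 7167
0x31E8 = 11000111101000
→ XOR → 10101000010111 = 10775
→ shifted left by 2 (mod 2^14) → 10100001011100 = 10332
6040 = 01011110011000
→ XOR → 11111111000100 = 16324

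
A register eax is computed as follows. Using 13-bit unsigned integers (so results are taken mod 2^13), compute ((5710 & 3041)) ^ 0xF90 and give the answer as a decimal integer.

3536

5710 = 1011001001110
3041 = 0101111100001
→ & → 0001001000000 = 576
0xF90 = 0111110010000
→ ^ → 0110111010000 = 3536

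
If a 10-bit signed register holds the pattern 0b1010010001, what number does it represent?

-367

pattern = 1010010001 (MSB is 1 ⇒ negative)
Invert: 0101101110, add 1 → 0101101111 = 367, so the value is -367.
(Equivalently: 657 - 2^10 = 657 - 1024 = -367.)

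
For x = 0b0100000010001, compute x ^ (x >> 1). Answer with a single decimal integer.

3097

x = 100000010001 = 2065
x>>1 = 010000001000
XOR  = 110000011001 = 3097
(x ^ (x >> 1) gives the standard binary-reflected Gray code of x.)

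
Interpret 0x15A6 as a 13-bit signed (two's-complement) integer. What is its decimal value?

-2650

pattern = 1010110100110 (MSB is 1 ⇒ negative)
Invert: 0101001011001, add 1 → 0101001011010 = 2650, so the value is -2650.
(Equivalently: 5542 - 2^13 = 5542 - 8192 = -2650.)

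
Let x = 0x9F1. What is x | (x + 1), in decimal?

2547

x = 100111110001 = 2545
x + 1 = 100111110010
OR    = 100111110011 = 2547
(x | (x + 1) sets the lowest cleared bit.)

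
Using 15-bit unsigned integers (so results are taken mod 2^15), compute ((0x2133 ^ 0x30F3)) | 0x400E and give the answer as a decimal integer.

0x2133 = 010000100110011
0x30F3 = 011000011110011
→ ^ → 001000111000000 = 4544
0x400E = 100000000001110
→ | → 101000111001110 = 20942

20942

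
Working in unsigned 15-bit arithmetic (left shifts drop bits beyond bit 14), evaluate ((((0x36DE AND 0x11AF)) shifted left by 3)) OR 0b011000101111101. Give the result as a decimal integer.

0x36DE = 011011011011110
0x11AF = 001000110101111
→ AND → 001000010001110 = 4238
→ shifted left by 3 (mod 2^15) → 000010001110000 = 1136
0b011000101111101 = 011000101111101
→ OR → 011010101111101 = 13693

13693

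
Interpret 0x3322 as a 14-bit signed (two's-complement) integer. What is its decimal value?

-3294

pattern = 11001100100010 (MSB is 1 ⇒ negative)
Invert: 00110011011101, add 1 → 00110011011110 = 3294, so the value is -3294.
(Equivalently: 13090 - 2^14 = 13090 - 16384 = -3294.)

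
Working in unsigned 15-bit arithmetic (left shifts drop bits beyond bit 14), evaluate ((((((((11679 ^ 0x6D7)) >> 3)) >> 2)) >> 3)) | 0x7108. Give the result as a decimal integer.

28971

11679 = 010110110011111
0x6D7 = 000011011010111
→ ^ → 010101101001000 = 11080
→ >> 3 → 000010101101001 = 1385
→ >> 2 → 000000101011010 = 346
→ >> 3 → 000000000101011 = 43
0x7108 = 111000100001000
→ | → 111000100101011 = 28971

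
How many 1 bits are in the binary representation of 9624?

9624 = 10010110011000
Count the 1s: 1 + 1 + 1 + 1 + 1 + 1 = 6

6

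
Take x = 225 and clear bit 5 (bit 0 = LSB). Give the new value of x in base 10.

193

x = 011100001
bit 5 is currently 1; clear it via x & ~(1 << 5) = x & ~32
→ 011000001 = 193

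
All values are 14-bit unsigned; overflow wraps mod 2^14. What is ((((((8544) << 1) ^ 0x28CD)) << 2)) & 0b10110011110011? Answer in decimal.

10288

8544 = 10000101100000
→ << 1 (mod 2^14) → 00001011000000 = 704
0x28CD = 10100011001101
→ ^ → 10101000001101 = 10765
→ << 2 (mod 2^14) → 10100000110100 = 10292
0b10110011110011 = 10110011110011
→ & → 10100000110000 = 10288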